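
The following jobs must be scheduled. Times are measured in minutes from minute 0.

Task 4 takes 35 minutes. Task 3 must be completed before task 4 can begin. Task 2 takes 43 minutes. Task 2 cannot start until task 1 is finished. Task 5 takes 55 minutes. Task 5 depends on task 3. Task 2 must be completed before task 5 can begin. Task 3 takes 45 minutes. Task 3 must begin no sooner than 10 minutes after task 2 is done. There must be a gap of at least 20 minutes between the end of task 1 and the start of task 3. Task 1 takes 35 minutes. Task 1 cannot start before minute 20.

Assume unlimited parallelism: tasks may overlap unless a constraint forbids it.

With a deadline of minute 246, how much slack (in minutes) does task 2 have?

Task 1 waits on its own release at minute 20, so it starts at minute 20 and finishes at 20 + 35 = minute 55.
After task 1 (finishes minute 55), task 2 can start at minute 55 and finishes at minute 98.

Working backward from the deadline:
To finish by minute 246, task 4 (duration 35) must start no later than minute 211.
Task 5 has no dependents, so it just needs to finish by minute 246. Starting by 246 − 55 = minute 191 achieves that.
For task 3: task 4 (must start by minute 211); task 5 (must start by minute 191). The most restrictive is minute 191; with a 45-minute duration, task 3 must start by minute 146.
Task 2 has several dependents: task 3 (must start by minute 146, minus 10-minute gap → minute 136); task 5 (must start by minute 191). The earliest of those limits is minute 136, so task 2 must start by 136 − 43 = minute 93.
So task 2 can start as early as minute 55 and as late as minute 93, giving 93 − 55 = 38 minutes of slack.

38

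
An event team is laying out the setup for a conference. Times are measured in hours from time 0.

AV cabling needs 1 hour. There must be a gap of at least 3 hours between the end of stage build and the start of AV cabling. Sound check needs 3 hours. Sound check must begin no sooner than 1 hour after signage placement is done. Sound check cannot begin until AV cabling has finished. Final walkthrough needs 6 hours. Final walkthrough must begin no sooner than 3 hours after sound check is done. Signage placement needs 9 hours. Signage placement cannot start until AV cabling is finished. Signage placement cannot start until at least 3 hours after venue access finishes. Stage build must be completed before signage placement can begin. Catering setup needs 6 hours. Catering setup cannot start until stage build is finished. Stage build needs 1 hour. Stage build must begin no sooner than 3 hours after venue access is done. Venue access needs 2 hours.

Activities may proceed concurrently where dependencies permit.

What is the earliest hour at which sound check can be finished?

23

Venue access can start immediately at hour 0; it finishes at hour 2.
After venue access (finishes hour 2, plus 3-hour gap → hour 5), stage build can start at hour 5 and finishes at hour 6.
AV cabling cannot begin until stage build (finishes hour 6, plus 3-hour gap → hour 9). It runs from hour 9 to 9 + 1 = hour 10.
For signage placement: AV cabling (finishes hour 10); venue access (finishes hour 2, plus 3-hour gap → hour 5); stage build (finishes hour 6). Taking the maximum gives a start of hour 10, and it finishes at 10 + 9 = hour 19.
Sound check cannot start until signage placement (finishes hour 19, plus 1-hour gap → hour 20); AV cabling (finishes hour 10). The controlling bound is hour 20, so sound check finishes at 20 + 3 = hour 23.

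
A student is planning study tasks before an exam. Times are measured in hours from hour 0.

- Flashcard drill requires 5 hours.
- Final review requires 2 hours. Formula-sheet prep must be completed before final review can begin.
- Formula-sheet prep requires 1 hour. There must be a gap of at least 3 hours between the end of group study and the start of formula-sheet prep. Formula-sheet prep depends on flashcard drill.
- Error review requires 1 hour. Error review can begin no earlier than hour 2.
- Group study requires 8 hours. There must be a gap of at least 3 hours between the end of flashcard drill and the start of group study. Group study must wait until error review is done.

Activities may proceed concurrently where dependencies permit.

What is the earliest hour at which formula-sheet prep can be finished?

After its own release at hour 2, error review can start at hour 2 and finishes at hour 3.
Nothing blocks flashcard drill, so it runs from hour 0 to hour 5.
Group study needs all of flashcard drill (finishes hour 5, plus 3-hour gap → hour 8); error review (finishes hour 3). That puts its earliest start at hour 8; it finishes at 8 + 8 = hour 16.
For formula-sheet prep: group study (finishes hour 16, plus 3-hour gap → hour 19); flashcard drill (finishes hour 5). Taking the maximum gives a start of hour 19, and it finishes at 19 + 1 = hour 20.

20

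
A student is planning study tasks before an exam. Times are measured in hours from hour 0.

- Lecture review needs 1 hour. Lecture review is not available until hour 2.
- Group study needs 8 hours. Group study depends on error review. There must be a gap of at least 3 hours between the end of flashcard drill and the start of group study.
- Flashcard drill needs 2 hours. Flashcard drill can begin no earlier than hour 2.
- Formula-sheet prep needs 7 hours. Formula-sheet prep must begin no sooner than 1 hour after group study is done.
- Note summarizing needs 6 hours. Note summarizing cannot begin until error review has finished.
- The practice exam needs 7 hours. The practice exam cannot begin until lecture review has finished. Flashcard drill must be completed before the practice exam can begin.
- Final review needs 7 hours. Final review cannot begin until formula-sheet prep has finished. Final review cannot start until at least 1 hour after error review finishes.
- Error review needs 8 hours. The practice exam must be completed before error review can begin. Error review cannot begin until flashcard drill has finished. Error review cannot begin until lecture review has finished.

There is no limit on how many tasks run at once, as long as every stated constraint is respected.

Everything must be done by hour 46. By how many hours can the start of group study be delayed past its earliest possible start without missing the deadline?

Flashcard drill cannot begin until its own release at hour 2. It runs from hour 2 to 2 + 2 = hour 4.
Lecture review cannot begin until its own release at hour 2. It runs from hour 2 to 2 + 1 = hour 3.
The practice exam cannot start until lecture review (finishes hour 3); flashcard drill (finishes hour 4). The controlling bound is hour 4, so the practice exam finishes at 4 + 7 = hour 11.
For error review: the practice exam (finishes hour 11); flashcard drill (finishes hour 4); lecture review (finishes hour 3). Taking the maximum gives a start of hour 11, and it finishes at 11 + 8 = hour 19.
For group study: error review (finishes hour 19); flashcard drill (finishes hour 4, plus 3-hour gap → hour 7). Taking the maximum gives a start of hour 19, and it finishes at 19 + 8 = hour 27.

Working backward from the deadline:
Final review has no dependents, so it just needs to finish by hour 46. Starting by 46 − 7 = hour 39 achieves that.
Since final review (must start by hour 39) depends on it, formula-sheet prep must finish by hour 39. Backing off its 7-hour duration gives a latest start of hour 32.
Group study has to be done before formula-sheet prep (must start by hour 32, minus 1-hour gap → hour 31). That means finishing by hour 31, i.e. starting by 31 − 8 = hour 23.
So group study can start as early as hour 19 and as late as hour 23, giving 23 − 19 = 4 hours of slack.

4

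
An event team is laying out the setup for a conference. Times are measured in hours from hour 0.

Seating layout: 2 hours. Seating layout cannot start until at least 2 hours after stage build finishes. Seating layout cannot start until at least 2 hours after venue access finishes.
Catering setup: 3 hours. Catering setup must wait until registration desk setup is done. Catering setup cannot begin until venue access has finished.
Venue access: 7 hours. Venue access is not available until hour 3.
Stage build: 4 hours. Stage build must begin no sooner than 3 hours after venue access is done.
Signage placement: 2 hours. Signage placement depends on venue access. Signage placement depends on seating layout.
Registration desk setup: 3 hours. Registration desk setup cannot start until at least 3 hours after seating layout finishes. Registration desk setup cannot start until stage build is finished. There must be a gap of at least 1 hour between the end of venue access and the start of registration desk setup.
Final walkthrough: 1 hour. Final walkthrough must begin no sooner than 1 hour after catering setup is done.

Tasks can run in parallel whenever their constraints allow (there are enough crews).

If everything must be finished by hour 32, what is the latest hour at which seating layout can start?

19

To finish by hour 32, final walkthrough (duration 1) must start no later than hour 31.
Catering setup feeds into final walkthrough (must start by hour 31, minus 1-hour gap → hour 30); so catering setup must finish by hour 30 and therefore start by hour 27.
Registration desk setup must finish before catering setup (must start by hour 27). With a 3-hour duration, registration desk setup must start by 27 − 3 = hour 24.
Nothing follows signage placement; the deadline of hour 32 is its only limit. It must start by 32 − 2 = hour 30.
For seating layout: registration desk setup (must start by hour 24, minus 3-hour gap → hour 21); signage placement (must start by hour 30). The most restrictive is hour 21; with a 2-hour duration, seating layout must start by hour 19.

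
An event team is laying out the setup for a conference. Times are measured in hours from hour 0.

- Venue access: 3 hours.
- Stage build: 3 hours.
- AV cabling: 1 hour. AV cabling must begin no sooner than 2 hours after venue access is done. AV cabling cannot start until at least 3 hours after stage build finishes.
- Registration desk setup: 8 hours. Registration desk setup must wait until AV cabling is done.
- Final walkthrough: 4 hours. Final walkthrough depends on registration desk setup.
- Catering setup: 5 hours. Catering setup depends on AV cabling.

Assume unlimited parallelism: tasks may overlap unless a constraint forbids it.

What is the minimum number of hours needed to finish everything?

Stage build has no prerequisites, so it starts at hour 0 and finishes at hour 3.
Venue access can start immediately at hour 0; it finishes at hour 3.
AV cabling has to wait for venue access (finishes hour 3, plus 2-hour gap → hour 5); stage build (finishes hour 3, plus 3-hour gap → hour 6). The latest of these is hour 6, so AV cabling runs hour 6 to 6 + 1 = hour 7.
After AV cabling (finishes hour 7), catering setup can start at hour 7 and finishes at hour 12.
Registration desk setup waits on AV cabling (finishes hour 7), so it starts at hour 7 and finishes at 7 + 8 = hour 15.
Final walkthrough cannot begin until registration desk setup (finishes hour 15). It runs from hour 15 to 15 + 4 = hour 19.
All tasks are finished once the last one completes. Finish times: Venue access at 3, Stage build at 3, AV cabling at 7, Registration desk setup at 15, Catering setup at 12, Final walkthrough at 19. The latest is hour 19.

19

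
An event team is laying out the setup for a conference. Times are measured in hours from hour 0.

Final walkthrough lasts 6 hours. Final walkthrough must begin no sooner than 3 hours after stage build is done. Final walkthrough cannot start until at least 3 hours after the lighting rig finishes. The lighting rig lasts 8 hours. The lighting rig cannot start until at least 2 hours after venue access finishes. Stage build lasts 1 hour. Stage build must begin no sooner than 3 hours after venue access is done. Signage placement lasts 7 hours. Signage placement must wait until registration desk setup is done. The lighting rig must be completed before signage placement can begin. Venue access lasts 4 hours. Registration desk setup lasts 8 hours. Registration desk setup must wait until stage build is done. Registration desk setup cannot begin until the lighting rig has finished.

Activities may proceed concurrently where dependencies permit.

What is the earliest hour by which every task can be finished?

29

Nothing blocks venue access, so it runs from hour 0 to hour 4.
After venue access (finishes hour 4, plus 2-hour gap → hour 6), the lighting rig can start at hour 6 and finishes at hour 14.
Stage build cannot begin until venue access (finishes hour 4, plus 3-hour gap → hour 7). It runs from hour 7 to 7 + 1 = hour 8.
Final walkthrough has to wait for stage build (finishes hour 8, plus 3-hour gap → hour 11); the lighting rig (finishes hour 14, plus 3-hour gap → hour 17). The latest of these is hour 17, so final walkthrough runs hour 17 to 17 + 6 = hour 23.
Registration desk setup has to wait for stage build (finishes hour 8); the lighting rig (finishes hour 14). The latest of these is hour 14, so registration desk setup runs hour 14 to 14 + 8 = hour 22.
For signage placement: registration desk setup (finishes hour 22); the lighting rig (finishes hour 14). Taking the maximum gives a start of hour 22, and it finishes at 22 + 7 = hour 29.
All tasks are finished once the last one completes. Finish times: Venue access at 4, Stage build at 8, The lighting rig at 14, Registration desk setup at 22, Signage placement at 29, Final walkthrough at 23. The latest is hour 29.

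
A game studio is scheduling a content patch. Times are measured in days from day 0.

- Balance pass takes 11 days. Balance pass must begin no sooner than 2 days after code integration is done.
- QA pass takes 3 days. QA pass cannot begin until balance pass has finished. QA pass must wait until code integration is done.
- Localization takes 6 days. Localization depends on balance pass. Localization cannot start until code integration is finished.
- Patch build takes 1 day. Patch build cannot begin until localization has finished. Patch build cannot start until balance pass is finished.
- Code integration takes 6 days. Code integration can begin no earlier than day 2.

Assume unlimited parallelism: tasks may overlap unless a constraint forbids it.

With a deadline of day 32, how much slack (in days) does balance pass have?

Code integration cannot begin until its own release at day 2. It runs from day 2 to 2 + 6 = day 8.
Balance pass cannot begin until code integration (finishes day 8, plus 2-day gap → day 10). It runs from day 10 to 10 + 11 = day 21.

Working backward from the deadline:
Nothing follows patch build; the deadline of day 32 is its only limit. It must start by 32 − 1 = day 31.
Localization must finish before patch build (must start by day 31). With a 6-day duration, localization must start by 31 − 6 = day 25.
Nothing follows QA pass; the deadline of day 32 is its only limit. It must start by 32 − 3 = day 29.
Balance pass must finish in time for localization (must start by day 25); QA pass (must start by day 29); patch build (must start by day 31). The tightest is day 25, so balance pass must start by 25 − 11 = day 14.
So balance pass can start as early as day 10 and as late as day 14, giving 14 − 10 = 4 days of slack.

4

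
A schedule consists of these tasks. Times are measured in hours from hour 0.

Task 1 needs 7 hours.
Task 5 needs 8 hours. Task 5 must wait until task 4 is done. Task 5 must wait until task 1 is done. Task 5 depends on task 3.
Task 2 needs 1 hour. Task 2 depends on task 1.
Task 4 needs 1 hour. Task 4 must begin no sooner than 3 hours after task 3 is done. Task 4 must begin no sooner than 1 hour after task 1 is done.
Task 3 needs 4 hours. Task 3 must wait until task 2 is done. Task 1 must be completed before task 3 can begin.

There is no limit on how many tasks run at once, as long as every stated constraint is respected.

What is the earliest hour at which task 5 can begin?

16

Task 1 has no prerequisites, so it starts at hour 0 and finishes at hour 7.
Task 2 cannot begin until task 1 (finishes hour 7). It runs from hour 7 to 7 + 1 = hour 8.
Task 3 needs all of task 2 (finishes hour 8); task 1 (finishes hour 7). That puts its earliest start at hour 8; it finishes at 8 + 4 = hour 12.
For task 4: task 3 (finishes hour 12, plus 3-hour gap → hour 15); task 1 (finishes hour 7, plus 1-hour gap → hour 8). Taking the maximum gives a start of hour 15, and it finishes at 15 + 1 = hour 16.
Task 5 waits on task 4 (finishes hour 16); task 1 (finishes hour 7); task 3 (finishes hour 12). The latest of these is hour 16, which is the earliest task 5 can start.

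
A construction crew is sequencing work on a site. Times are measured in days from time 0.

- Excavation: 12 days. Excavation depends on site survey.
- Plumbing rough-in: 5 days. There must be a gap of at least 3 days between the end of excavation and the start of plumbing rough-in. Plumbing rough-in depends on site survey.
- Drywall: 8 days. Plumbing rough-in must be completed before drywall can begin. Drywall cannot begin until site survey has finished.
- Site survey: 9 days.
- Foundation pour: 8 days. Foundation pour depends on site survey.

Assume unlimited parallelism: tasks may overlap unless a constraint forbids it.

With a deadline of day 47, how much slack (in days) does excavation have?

10

Nothing blocks site survey, so it runs from day 0 to day 9.
Excavation waits on site survey (finishes day 9), so it starts at day 9 and finishes at 9 + 12 = day 21.

Working backward from the deadline:
Nothing follows drywall; the deadline of day 47 is its only limit. It must start by 47 − 8 = day 39.
Since drywall (must start by day 39) depends on it, plumbing rough-in must finish by day 39. Backing off its 5-day duration gives a latest start of day 34.
Excavation must finish before plumbing rough-in (must start by day 34, minus 3-day gap → day 31). With a 12-day duration, excavation must start by 31 − 12 = day 19.
So excavation can start as early as day 9 and as late as day 19, giving 19 − 9 = 10 days of slack.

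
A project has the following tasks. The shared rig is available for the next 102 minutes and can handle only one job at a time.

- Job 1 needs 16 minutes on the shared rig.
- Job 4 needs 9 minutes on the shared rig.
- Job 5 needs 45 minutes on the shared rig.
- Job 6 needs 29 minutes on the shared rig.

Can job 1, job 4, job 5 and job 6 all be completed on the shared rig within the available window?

Yes

Running back to back, the jobs need 16 + 9 + 45 + 29 = 99 minutes on the shared rig.
Since 99 ≤ 102, they fit within the window.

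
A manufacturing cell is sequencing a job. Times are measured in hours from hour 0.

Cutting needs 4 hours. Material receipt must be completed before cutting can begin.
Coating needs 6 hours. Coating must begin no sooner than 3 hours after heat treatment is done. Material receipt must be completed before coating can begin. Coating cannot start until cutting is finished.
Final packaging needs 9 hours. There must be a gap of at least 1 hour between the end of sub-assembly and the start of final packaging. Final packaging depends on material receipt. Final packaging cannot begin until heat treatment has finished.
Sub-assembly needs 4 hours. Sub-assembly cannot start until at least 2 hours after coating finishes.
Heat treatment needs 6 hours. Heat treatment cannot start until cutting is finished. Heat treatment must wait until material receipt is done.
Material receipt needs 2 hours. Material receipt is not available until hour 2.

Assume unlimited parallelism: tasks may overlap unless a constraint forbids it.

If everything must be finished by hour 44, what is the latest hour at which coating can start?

22

To finish by hour 44, final packaging (duration 9) must start no later than hour 35.
Since final packaging (must start by hour 35, minus 1-hour gap → hour 34) depends on it, sub-assembly must finish by hour 34. Backing off its 4-hour duration gives a latest start of hour 30.
Coating must finish before sub-assembly (must start by hour 30, minus 2-hour gap → hour 28). With a 6-hour duration, coating must start by 28 − 6 = hour 22.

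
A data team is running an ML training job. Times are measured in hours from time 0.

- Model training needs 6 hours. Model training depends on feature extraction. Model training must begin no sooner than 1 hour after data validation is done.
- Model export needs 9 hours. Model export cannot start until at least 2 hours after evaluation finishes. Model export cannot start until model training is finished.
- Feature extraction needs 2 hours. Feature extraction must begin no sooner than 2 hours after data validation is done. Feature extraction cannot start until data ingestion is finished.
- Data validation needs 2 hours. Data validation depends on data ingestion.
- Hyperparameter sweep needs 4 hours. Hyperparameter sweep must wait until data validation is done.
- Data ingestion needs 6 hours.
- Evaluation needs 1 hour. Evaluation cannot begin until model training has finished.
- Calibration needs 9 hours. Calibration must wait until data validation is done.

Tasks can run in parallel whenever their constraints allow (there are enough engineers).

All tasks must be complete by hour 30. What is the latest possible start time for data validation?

6

Nothing follows model export; the deadline of hour 30 is its only limit. It must start by 30 − 9 = hour 21.
Evaluation must finish before model export (must start by hour 21, minus 2-hour gap → hour 19). With a 1-hour duration, evaluation must start by 19 − 1 = hour 18.
Model training must finish in time for evaluation (must start by hour 18); model export (must start by hour 21). The tightest is hour 18, so model training must start by 18 − 6 = hour 12.
Feature extraction must finish before model training (must start by hour 12). With a 2-hour duration, feature extraction must start by 12 − 2 = hour 10.
Nothing follows hyperparameter sweep; the deadline of hour 30 is its only limit. It must start by 30 − 4 = hour 26.
Calibration must finish by hour 30; it takes 9 hours, so it must start by 30 − 9 = hour 21.
For data validation: feature extraction (must start by hour 10, minus 2-hour gap → hour 8); hyperparameter sweep (must start by hour 26); model training (must start by hour 12, minus 1-hour gap → hour 11); calibration (must start by hour 21). The most restrictive is hour 8; with a 2-hour duration, data validation must start by hour 6.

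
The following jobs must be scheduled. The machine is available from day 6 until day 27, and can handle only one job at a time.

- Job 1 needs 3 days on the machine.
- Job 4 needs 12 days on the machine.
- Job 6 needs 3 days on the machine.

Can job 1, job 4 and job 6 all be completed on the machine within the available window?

The machine window is 27 − 6 = 21 days.
Running back to back, the jobs need 3 + 12 + 3 = 18 days on the machine.
Since 18 ≤ 21, they fit within the window.

Yes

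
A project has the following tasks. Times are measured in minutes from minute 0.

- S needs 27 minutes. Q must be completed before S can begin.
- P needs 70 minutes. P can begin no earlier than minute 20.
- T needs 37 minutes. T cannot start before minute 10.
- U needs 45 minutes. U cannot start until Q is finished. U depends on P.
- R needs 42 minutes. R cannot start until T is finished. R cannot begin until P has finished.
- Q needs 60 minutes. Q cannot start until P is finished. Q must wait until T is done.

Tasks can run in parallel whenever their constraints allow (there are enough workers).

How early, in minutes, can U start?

150

After its own release at minute 10, T can start at minute 10 and finishes at minute 47.
P waits on its own release at minute 20, so it starts at minute 20 and finishes at 20 + 70 = minute 90.
Q needs all of P (finishes minute 90); T (finishes minute 47). That puts its earliest start at minute 90; it finishes at 90 + 60 = minute 150.
U waits on Q (finishes minute 150); P (finishes minute 90). The latest of these is minute 150, which is the earliest U can start.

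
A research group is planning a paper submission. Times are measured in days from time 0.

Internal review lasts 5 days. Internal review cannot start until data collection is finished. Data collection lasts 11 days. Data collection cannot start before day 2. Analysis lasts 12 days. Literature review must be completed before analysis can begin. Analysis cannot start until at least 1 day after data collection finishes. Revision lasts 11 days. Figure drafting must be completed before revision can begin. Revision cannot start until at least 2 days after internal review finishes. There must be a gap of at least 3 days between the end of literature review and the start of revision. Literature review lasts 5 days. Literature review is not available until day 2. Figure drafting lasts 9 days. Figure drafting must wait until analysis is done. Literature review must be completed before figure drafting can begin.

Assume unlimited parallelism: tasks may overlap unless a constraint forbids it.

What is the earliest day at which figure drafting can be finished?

35

Data collection waits on its own release at day 2, so it starts at day 2 and finishes at 2 + 11 = day 13.
Literature review waits on its own release at day 2, so it starts at day 2 and finishes at 2 + 5 = day 7.
Analysis cannot start until literature review (finishes day 7); data collection (finishes day 13, plus 1-day gap → day 14). The controlling bound is day 14, so analysis finishes at 14 + 12 = day 26.
Figure drafting cannot start until analysis (finishes day 26); literature review (finishes day 7). The controlling bound is day 26, so figure drafting finishes at 26 + 9 = day 35.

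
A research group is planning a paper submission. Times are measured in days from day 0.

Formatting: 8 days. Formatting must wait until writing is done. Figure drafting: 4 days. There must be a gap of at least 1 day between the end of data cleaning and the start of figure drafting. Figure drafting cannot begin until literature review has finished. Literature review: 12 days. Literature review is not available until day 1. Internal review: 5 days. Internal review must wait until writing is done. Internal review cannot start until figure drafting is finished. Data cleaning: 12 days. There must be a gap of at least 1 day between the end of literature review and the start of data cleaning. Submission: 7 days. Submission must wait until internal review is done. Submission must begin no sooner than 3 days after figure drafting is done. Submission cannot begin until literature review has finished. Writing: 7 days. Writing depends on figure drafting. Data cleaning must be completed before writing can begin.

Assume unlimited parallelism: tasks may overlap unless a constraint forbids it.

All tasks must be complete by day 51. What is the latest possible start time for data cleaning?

15

Submission has no dependents, so it just needs to finish by day 51. Starting by 51 − 7 = day 44 achieves that.
Internal review must finish before submission (must start by day 44). With a 5-day duration, internal review must start by 44 − 5 = day 39.
Formatting must finish by day 51; it takes 8 days, so it must start by 51 − 8 = day 43.
For writing: internal review (must start by day 39); formatting (must start by day 43). The most restrictive is day 39; with a 7-day duration, writing must start by day 32.
Figure drafting has several dependents: writing (must start by day 32); internal review (must start by day 39); submission (must start by day 44, minus 3-day gap → day 41). The earliest of those limits is day 32, so figure drafting must start by 32 − 4 = day 28.
For data cleaning: figure drafting (must start by day 28, minus 1-day gap → day 27); writing (must start by day 32). The most restrictive is day 27; with a 12-day duration, data cleaning must start by day 15.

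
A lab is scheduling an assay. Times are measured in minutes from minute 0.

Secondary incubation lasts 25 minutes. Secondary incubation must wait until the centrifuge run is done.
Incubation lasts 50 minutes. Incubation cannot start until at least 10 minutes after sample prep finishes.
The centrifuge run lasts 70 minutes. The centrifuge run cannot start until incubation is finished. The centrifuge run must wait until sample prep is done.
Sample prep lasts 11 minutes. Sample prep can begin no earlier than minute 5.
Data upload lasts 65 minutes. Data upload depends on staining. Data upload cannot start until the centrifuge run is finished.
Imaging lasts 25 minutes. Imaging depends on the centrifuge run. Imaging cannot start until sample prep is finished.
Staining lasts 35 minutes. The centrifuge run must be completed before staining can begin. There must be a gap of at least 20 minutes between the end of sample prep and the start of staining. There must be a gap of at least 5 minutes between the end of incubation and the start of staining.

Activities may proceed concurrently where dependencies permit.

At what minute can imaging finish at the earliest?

Sample prep waits on its own release at minute 5, so it starts at minute 5 and finishes at 5 + 11 = minute 16.
After sample prep (finishes minute 16, plus 10-minute gap → minute 26), incubation can start at minute 26 and finishes at minute 76.
The centrifuge run needs all of incubation (finishes minute 76); sample prep (finishes minute 16). That puts its earliest start at minute 76; it finishes at 76 + 70 = minute 146.
Imaging has to wait for the centrifuge run (finishes minute 146); sample prep (finishes minute 16). The latest of these is minute 146, so imaging runs minute 146 to 146 + 25 = minute 171.

171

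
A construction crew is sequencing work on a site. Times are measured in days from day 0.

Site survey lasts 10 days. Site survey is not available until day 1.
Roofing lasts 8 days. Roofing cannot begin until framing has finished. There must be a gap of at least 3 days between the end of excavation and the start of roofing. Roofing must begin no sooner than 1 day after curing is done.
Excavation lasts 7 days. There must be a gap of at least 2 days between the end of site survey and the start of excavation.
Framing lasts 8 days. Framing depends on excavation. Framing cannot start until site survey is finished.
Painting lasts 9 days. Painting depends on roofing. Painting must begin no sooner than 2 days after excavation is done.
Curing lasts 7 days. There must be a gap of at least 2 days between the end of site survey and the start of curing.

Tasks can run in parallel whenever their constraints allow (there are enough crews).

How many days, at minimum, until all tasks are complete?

Site survey waits on its own release at day 1, so it starts at day 1 and finishes at 1 + 10 = day 11.
Curing waits on site survey (finishes day 11, plus 2-day gap → day 13), so it starts at day 13 and finishes at 13 + 7 = day 20.
After site survey (finishes day 11, plus 2-day gap → day 13), excavation can start at day 13 and finishes at day 20.
For framing: excavation (finishes day 20); site survey (finishes day 11). Taking the maximum gives a start of day 20, and it finishes at 20 + 8 = day 28.
Roofing needs all of framing (finishes day 28); excavation (finishes day 20, plus 3-day gap → day 23); curing (finishes day 20, plus 1-day gap → day 21). That puts its earliest start at day 28; it finishes at 28 + 8 = day 36.
Painting needs all of roofing (finishes day 36); excavation (finishes day 20, plus 2-day gap → day 22). That puts its earliest start at day 36; it finishes at 36 + 9 = day 45.
All tasks are finished once the last one completes. Finish times: Site survey at 11, Excavation at 20, Curing at 20, Framing at 28, Roofing at 36, Painting at 45. The latest is day 45.

45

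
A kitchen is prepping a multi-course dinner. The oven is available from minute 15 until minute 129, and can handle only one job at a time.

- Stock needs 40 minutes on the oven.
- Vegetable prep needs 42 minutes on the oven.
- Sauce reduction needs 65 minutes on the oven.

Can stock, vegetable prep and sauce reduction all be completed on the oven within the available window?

The oven window is 129 − 15 = 114 minutes.
Running back to back, the jobs need 40 + 42 + 65 = 147 minutes on the oven.
Since 147 > 114, they cannot all fit.

No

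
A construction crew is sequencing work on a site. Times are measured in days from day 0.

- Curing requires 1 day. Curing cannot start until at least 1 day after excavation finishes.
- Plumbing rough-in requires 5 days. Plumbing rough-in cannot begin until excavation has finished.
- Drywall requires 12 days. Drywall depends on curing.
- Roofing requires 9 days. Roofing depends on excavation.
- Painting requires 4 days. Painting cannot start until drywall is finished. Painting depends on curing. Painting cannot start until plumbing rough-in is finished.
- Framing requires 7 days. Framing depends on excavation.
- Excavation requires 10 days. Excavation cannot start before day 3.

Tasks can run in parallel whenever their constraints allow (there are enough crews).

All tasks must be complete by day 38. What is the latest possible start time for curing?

Painting must finish by day 38; it takes 4 days, so it must start by 38 − 4 = day 34.
Drywall must finish before painting (must start by day 34). With a 12-day duration, drywall must start by 34 − 12 = day 22.
Curing has several dependents: drywall (must start by day 22); painting (must start by day 34). The earliest of those limits is day 22, so curing must start by 22 − 1 = day 21.

21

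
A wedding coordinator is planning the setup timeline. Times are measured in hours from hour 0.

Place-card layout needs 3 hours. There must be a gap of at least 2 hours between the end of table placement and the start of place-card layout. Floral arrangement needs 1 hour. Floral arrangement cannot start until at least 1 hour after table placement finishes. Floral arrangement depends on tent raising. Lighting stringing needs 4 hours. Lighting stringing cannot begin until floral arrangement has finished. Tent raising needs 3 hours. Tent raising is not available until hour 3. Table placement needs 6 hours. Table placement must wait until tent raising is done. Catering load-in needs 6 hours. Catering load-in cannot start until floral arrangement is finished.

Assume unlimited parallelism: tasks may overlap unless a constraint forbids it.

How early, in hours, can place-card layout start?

14

Tent raising waits on its own release at hour 3, so it starts at hour 3 and finishes at 3 + 3 = hour 6.
After tent raising (finishes hour 6), table placement can start at hour 6 and finishes at hour 12.
Place-card layout waits on table placement (finishes hour 12, plus 2-hour gap → hour 14), so the earliest it can start is hour 14.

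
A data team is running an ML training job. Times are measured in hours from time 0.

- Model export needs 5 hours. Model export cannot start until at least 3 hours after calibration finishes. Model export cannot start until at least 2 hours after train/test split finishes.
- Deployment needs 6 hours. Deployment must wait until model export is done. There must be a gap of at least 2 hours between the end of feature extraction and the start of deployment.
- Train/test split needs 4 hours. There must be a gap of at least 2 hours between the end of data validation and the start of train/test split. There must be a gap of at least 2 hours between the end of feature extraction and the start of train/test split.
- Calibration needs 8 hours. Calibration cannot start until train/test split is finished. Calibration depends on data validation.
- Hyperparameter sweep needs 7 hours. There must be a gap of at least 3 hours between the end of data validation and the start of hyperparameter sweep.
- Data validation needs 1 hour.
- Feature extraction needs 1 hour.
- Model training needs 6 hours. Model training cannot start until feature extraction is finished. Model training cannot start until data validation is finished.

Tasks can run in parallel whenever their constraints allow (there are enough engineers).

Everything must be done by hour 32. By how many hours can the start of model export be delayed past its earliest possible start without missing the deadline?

Nothing blocks feature extraction, so it runs from hour 0 to hour 1.
Data validation has no prerequisites, so it starts at hour 0 and finishes at hour 1.
For train/test split: data validation (finishes hour 1, plus 2-hour gap → hour 3); feature extraction (finishes hour 1, plus 2-hour gap → hour 3). Taking the maximum gives a start of hour 3, and it finishes at 3 + 4 = hour 7.
Calibration cannot start until train/test split (finishes hour 7); data validation (finishes hour 1). The controlling bound is hour 7, so calibration finishes at 7 + 8 = hour 15.
Model export needs all of calibration (finishes hour 15, plus 3-hour gap → hour 18); train/test split (finishes hour 7, plus 2-hour gap → hour 9). That puts its earliest start at hour 18; it finishes at 18 + 5 = hour 23.

Working backward from the deadline:
To finish by hour 32, deployment (duration 6) must start no later than hour 26.
Model export has to be done before deployment (must start by hour 26). That means finishing by hour 26, i.e. starting by 26 − 5 = hour 21.
So model export can start as early as hour 18 and as late as hour 21, giving 21 − 18 = 3 hours of slack.

3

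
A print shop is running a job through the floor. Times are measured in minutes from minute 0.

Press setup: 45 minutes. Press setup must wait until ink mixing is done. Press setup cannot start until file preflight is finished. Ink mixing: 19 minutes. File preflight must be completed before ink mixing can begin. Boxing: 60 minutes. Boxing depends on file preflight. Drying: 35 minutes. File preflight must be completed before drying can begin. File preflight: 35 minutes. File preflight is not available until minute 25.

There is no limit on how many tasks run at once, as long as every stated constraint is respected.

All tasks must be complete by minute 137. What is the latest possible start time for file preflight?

To finish by minute 137, press setup (duration 45) must start no later than minute 92.
Ink mixing has to be done before press setup (must start by minute 92). That means finishing by minute 92, i.e. starting by 92 − 19 = minute 73.
Drying has no dependents, so it just needs to finish by minute 137. Starting by 137 − 35 = minute 102 achieves that.
Boxing has no dependents, so it just needs to finish by minute 137. Starting by 137 − 60 = minute 77 achieves that.
File preflight feeds ink mixing (must start by minute 73); press setup (must start by minute 92); drying (must start by minute 102); boxing (must start by minute 77). Taking the minimum, file preflight must finish by minute 73 and start by 73 − 35 = minute 38.

38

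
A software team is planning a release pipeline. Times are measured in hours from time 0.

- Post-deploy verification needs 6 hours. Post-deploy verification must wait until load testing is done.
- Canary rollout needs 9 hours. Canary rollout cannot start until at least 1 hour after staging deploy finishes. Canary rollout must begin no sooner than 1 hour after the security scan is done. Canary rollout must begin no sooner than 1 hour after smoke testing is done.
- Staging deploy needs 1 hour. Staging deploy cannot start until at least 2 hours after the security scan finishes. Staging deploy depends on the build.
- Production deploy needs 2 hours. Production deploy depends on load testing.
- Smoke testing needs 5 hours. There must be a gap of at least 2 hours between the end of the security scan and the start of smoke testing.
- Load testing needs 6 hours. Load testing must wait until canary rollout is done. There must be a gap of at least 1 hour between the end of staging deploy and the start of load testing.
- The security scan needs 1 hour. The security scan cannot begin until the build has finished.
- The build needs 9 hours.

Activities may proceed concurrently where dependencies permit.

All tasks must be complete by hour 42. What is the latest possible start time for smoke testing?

Production deploy has no dependents, so it just needs to finish by hour 42. Starting by 42 − 2 = hour 40 achieves that.
Post-deploy verification must finish by hour 42; it takes 6 hours, so it must start by 42 − 6 = hour 36.
Load testing feeds production deploy (must start by hour 40); post-deploy verification (must start by hour 36). Taking the minimum, load testing must finish by hour 36 and start by 36 − 6 = hour 30.
Since load testing (must start by hour 30) depends on it, canary rollout must finish by hour 30. Backing off its 9-hour duration gives a latest start of hour 21.
Since canary rollout (must start by hour 21, minus 1-hour gap → hour 20) depends on it, smoke testing must finish by hour 20. Backing off its 5-hour duration gives a latest start of hour 15.

15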